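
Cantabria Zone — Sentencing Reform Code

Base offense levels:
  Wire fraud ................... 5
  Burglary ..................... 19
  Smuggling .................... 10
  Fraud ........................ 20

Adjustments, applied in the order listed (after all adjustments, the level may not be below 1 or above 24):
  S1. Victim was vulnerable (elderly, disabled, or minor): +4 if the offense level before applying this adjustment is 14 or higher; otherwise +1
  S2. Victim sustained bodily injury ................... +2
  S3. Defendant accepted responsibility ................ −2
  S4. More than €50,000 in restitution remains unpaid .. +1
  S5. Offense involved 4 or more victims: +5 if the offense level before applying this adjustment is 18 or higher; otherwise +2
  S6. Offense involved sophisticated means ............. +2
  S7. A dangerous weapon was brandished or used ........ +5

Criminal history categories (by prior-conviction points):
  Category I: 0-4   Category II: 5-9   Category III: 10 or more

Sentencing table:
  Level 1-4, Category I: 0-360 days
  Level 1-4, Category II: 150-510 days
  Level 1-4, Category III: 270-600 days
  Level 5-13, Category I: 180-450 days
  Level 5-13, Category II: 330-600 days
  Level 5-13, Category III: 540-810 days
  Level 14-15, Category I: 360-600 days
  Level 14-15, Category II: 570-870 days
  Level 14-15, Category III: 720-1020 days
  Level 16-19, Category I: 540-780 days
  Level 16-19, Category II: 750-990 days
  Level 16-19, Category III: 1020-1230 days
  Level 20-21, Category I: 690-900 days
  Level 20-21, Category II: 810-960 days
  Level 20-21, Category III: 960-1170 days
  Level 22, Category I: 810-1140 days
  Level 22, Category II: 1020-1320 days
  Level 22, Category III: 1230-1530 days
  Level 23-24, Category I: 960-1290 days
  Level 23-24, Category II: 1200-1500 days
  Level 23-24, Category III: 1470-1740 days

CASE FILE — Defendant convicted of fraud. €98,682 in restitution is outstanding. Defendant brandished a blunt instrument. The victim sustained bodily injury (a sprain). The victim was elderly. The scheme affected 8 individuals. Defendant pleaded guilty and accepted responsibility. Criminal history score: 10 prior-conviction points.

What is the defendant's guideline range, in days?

1470-1740 days

Base offense level for fraud: 20.
S1 applies (level before this adjustment is 20 ≥ 14, so +4): 20 + 4 = 24.
S2 applies: 24 + 2 = 26.
S3 applies: 26 − 2 = 24.
S4 applies: 24 + 1 = 25.
S5 applies (level before this adjustment is 25 ≥ 18, so +5): 25 + 5 = 30.
S7 applies: 30 + 5 = 35.
Level 35 exceeds the maximum of 24; capped at 24.
Final offense level: 24.
Criminal history: 10 prior points → Category III (10+).
Level 24 falls in the 23-24 band.
Grid: Level 23-24 × Category III = 1470-1740 days.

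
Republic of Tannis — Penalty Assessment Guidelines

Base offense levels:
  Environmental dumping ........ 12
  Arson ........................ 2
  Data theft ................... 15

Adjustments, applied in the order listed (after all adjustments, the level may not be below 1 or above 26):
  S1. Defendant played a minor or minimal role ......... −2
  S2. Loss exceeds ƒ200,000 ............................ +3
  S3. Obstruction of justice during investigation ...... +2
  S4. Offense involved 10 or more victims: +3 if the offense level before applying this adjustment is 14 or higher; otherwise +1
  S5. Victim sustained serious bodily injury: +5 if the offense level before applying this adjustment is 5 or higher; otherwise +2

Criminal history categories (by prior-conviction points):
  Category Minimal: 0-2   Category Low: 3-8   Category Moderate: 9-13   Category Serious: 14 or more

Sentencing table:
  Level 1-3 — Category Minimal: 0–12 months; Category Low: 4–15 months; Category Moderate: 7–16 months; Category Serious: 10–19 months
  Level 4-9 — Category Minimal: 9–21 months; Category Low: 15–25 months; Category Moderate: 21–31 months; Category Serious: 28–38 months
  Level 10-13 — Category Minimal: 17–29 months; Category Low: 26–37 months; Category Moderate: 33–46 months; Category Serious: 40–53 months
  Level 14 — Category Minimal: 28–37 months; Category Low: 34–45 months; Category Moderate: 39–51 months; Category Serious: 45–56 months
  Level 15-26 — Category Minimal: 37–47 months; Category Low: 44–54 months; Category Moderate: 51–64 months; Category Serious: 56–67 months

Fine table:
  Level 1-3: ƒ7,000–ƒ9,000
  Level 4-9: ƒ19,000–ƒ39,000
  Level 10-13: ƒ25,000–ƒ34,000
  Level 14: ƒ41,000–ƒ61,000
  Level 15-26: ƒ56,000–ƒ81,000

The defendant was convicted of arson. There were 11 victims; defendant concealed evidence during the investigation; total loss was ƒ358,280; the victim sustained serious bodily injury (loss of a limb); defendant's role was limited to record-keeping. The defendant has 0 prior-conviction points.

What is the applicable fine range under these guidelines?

ƒ25,000–ƒ34,000

Base offense level for arson: 2.
S1 applies: 2 − 2 = 0.
S2 applies: 0 + 3 = 3.
S3 applies: 3 + 2 = 5.
S4 applies (level before this adjustment is 5 < 14, so +1): 5 + 1 = 6.
S5 applies (level before this adjustment is 6 ≥ 5, so +5): 6 + 5 = 11.
Final offense level: 11.
Level 11 falls in the 10-13 band.
Fine table: Level 10-13 → ƒ25,000–ƒ34,000.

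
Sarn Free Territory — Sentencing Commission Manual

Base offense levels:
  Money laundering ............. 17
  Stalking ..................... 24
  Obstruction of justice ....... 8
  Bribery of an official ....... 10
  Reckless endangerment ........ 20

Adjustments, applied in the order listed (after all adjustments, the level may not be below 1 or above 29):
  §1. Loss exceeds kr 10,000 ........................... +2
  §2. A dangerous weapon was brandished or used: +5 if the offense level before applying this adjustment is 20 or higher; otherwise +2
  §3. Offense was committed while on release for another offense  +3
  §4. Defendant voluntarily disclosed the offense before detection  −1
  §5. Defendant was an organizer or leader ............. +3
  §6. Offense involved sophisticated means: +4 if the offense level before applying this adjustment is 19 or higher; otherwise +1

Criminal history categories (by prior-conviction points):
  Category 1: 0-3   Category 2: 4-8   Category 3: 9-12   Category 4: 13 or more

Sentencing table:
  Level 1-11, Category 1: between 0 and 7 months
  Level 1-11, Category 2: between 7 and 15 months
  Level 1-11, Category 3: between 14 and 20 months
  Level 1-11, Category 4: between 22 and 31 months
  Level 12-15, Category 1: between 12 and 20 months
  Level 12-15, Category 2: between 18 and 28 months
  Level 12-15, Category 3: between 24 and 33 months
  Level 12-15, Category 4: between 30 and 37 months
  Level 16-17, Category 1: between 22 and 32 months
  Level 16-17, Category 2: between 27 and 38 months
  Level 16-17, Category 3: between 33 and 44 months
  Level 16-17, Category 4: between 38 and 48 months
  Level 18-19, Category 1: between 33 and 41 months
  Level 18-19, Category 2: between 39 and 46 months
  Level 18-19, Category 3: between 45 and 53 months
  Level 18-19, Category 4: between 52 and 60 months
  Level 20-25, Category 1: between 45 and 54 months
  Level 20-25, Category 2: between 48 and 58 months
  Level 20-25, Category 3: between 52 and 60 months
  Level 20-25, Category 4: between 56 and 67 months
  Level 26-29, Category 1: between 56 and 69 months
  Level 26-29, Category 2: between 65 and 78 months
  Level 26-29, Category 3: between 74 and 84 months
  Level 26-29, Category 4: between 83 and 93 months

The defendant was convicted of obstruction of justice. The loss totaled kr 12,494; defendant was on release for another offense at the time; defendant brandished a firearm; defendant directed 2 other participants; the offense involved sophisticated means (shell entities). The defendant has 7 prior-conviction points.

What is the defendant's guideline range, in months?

39-46 months

Base offense level for obstruction of justice: 8.
§1 applies: 8 + 2 = 10.
§2 applies (level before this adjustment is 10 < 20, so +2): 10 + 2 = 12.
§3 applies: 12 + 3 = 15.
§4 does not apply.
§5 applies: 15 + 3 = 18.
§6 applies (level before this adjustment is 18 < 19, so +1): 18 + 1 = 19.
Final offense level: 19.
Criminal history: 7 prior points → Category 2 (4-8).
Level 19 falls in the 18-19 band.
Grid: Level 18-19 × Category 2 = 39-46 months.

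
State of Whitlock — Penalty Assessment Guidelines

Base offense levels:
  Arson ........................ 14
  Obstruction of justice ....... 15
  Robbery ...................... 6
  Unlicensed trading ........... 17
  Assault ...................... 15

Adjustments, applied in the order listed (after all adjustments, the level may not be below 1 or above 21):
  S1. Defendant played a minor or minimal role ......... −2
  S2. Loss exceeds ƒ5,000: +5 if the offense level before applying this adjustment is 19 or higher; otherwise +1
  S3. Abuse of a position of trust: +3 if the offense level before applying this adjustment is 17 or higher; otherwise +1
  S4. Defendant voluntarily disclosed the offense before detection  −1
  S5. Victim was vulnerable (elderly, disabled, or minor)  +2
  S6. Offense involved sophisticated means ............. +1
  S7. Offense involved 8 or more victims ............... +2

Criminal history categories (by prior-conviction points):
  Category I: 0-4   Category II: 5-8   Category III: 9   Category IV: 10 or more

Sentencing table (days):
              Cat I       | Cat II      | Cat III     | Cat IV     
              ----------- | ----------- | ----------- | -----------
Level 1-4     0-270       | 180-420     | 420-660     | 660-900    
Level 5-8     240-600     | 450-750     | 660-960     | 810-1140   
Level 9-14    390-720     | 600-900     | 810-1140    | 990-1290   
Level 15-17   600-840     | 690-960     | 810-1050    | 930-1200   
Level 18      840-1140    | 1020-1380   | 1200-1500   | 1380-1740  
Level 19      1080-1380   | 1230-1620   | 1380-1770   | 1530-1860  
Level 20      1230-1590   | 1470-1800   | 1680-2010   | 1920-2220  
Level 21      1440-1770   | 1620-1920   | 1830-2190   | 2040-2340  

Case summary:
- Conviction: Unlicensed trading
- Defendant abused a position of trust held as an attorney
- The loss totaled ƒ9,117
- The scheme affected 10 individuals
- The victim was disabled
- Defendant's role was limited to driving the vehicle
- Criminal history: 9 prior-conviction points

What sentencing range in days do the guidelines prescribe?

Base offense level for unlicensed trading: 17.
S1 applies: 17 − 2 = 15.
S2 applies (level before this adjustment is 15 < 19, so +1): 15 + 1 = 16.
S3 applies (level before this adjustment is 16 < 17, so +1): 16 + 1 = 17.
S5 applies: 17 + 2 = 19.
S6 does not apply.
S7 applies: 19 + 2 = 21.
Final offense level: 21.
Criminal history: 9 prior points → Category III (9).
Level 21 falls in the 21 band.
Grid: Level 21 × Category III = 1830-2190 days.

1830-2190 days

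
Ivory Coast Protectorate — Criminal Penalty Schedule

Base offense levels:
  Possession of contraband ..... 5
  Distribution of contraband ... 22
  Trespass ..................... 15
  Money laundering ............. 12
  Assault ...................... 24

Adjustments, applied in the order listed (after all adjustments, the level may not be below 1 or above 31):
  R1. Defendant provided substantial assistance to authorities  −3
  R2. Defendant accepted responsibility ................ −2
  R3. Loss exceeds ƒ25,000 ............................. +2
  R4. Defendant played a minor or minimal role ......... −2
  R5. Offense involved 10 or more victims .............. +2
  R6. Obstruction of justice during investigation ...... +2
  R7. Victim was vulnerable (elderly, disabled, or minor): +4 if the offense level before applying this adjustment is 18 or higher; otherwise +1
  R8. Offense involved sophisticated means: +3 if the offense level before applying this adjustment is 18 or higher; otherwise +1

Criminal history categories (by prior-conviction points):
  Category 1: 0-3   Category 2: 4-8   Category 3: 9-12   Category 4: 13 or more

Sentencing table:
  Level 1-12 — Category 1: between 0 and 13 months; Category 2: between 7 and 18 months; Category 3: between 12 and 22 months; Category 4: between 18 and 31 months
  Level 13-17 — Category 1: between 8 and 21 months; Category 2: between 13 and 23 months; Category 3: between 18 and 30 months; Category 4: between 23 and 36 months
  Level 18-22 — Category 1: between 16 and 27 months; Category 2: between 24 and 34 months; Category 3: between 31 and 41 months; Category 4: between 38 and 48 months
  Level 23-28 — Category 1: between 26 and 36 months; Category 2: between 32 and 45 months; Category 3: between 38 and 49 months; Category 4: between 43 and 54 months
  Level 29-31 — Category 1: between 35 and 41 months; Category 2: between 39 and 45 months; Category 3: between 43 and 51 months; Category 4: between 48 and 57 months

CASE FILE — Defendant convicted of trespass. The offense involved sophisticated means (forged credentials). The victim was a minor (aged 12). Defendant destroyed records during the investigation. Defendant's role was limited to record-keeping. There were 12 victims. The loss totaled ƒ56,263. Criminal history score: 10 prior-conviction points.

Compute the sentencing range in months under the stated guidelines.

38-49 months

Base offense level for trespass: 15.
R1 does not apply.
R2 does not apply.
R3 applies: 15 + 2 = 17.
R4 applies: 17 − 2 = 15.
R5 applies: 15 + 2 = 17.
R6 applies: 17 + 2 = 19.
R7 applies (level before this adjustment is 19 ≥ 18, so +4): 19 + 4 = 23.
R8 applies (level before this adjustment is 23 ≥ 18, so +3): 23 + 3 = 26.
Final offense level: 26.
Criminal history: 10 prior points → Category 3 (9-12).
Level 26 falls in the 23-28 band.
Grid: Level 23-28 × Category 3 = 38-49 months.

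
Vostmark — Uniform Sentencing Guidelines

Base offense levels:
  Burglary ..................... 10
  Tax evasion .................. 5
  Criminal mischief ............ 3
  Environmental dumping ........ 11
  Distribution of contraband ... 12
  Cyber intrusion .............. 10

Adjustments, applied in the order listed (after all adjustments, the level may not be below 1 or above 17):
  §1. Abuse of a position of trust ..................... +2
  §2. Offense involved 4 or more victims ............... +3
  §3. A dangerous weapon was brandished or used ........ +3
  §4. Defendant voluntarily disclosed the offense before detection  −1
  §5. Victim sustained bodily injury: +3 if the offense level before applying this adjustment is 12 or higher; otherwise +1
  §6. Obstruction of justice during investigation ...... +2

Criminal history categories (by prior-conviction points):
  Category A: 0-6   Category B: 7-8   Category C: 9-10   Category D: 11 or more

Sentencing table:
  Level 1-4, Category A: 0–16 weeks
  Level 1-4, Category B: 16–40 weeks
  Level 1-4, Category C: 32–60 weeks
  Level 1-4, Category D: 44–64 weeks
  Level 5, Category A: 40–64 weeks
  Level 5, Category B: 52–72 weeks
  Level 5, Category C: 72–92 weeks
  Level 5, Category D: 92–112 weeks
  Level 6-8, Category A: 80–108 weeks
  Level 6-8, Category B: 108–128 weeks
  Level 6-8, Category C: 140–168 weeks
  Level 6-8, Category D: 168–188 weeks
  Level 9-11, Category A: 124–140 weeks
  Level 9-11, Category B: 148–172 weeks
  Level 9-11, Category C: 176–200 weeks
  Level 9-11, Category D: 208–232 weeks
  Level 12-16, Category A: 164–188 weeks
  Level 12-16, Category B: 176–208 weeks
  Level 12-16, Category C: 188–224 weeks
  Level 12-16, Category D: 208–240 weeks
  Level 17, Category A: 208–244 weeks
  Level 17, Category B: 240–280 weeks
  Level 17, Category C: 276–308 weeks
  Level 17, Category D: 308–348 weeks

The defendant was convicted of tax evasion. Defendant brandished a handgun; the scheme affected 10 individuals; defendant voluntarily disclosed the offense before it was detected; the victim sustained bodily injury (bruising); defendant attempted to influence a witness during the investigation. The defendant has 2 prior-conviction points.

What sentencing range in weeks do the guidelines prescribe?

164-188 weeks

Base offense level for tax evasion: 5.
§2 applies: 5 + 3 = 8.
§3 applies: 8 + 3 = 11.
§4 applies: 11 − 1 = 10.
§5 applies (level before this adjustment is 10 < 12, so +1): 10 + 1 = 11.
§6 applies: 11 + 2 = 13.
Final offense level: 13.
Criminal history: 2 prior points → Category A (0-6).
Level 13 falls in the 12-16 band.
Grid: Level 12-16 × Category A = 164-188 weeks.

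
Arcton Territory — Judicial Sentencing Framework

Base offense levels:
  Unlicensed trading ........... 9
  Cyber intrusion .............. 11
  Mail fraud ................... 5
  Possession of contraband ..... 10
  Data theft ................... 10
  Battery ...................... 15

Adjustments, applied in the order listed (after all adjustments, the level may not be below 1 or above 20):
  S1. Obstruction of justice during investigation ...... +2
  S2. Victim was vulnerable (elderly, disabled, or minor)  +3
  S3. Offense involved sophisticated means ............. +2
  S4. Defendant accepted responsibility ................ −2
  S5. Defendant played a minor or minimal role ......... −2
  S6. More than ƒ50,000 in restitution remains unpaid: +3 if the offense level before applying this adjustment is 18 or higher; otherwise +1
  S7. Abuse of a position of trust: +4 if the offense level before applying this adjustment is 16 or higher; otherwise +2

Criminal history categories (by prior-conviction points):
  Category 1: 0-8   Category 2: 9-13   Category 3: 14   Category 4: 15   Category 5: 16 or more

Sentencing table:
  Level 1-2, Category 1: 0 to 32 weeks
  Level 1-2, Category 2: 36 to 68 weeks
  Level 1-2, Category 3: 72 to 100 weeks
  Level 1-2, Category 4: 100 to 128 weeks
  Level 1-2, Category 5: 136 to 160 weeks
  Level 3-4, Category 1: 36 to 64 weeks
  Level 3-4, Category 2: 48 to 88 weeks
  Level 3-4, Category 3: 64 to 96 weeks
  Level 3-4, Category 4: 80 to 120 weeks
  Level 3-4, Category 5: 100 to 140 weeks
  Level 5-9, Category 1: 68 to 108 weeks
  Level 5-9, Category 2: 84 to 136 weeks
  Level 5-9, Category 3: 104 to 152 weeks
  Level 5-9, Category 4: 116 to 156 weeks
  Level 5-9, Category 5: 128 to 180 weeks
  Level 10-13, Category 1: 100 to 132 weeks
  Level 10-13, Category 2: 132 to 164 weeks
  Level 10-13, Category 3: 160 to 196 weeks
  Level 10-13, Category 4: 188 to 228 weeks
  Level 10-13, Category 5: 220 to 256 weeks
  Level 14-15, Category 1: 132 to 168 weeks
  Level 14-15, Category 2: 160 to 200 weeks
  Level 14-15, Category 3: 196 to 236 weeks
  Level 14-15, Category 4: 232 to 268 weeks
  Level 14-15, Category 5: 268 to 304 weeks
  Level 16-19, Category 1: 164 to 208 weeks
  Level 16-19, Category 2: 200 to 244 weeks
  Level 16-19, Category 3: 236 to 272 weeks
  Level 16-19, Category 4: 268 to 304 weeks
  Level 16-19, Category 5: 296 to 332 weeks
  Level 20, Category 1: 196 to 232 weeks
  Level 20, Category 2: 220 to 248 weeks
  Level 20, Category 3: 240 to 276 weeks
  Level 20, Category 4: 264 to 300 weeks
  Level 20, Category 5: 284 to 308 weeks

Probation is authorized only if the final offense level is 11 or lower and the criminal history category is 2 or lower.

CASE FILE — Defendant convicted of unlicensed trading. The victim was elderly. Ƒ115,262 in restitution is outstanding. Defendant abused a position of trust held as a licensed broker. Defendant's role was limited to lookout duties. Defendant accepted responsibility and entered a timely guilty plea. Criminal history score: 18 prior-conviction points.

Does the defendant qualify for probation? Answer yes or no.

No

Base offense level for unlicensed trading: 9.
S1 does not apply.
S2 applies: 9 + 3 = 12.
S4 applies: 12 − 2 = 10.
S5 applies: 10 − 2 = 8.
S6 applies (level before this adjustment is 8 < 18, so +1): 8 + 1 = 9.
S7 applies (level before this adjustment is 9 < 16, so +2): 9 + 2 = 11.
Final offense level: 11.
Criminal history: 18 prior points → Category 5 (16+).
Level 11 falls in the 10-13 band.
Grid: Level 10-13 × Category 5 = 220-256 weeks.
Probation check: level 11 ≤ 11 and category 5 > 2 → not eligible.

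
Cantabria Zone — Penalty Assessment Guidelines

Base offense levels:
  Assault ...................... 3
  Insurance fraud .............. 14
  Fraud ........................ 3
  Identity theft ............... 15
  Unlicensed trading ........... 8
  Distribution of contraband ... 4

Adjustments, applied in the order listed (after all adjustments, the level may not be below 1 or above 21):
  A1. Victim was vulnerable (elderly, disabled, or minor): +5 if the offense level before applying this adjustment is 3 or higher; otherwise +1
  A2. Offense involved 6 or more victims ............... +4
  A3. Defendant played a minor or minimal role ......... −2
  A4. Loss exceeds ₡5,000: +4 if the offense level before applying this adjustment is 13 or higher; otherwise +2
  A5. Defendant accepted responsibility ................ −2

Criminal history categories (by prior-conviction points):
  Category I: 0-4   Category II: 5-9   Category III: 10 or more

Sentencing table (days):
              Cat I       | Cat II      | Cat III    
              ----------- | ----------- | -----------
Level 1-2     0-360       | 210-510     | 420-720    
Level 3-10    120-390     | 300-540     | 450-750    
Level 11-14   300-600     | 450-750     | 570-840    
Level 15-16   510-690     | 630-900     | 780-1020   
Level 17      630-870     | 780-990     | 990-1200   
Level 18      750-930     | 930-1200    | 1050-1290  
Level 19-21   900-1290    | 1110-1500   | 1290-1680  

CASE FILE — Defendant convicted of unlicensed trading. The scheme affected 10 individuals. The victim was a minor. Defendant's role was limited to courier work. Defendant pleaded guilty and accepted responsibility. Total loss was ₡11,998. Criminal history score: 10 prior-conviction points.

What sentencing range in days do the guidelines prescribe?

990-1200 days

Base offense level for unlicensed trading: 8.
A1 applies (level before this adjustment is 8 ≥ 3, so +5): 8 + 5 = 13.
A2 applies: 13 + 4 = 17.
A3 applies: 17 − 2 = 15.
A4 applies (level before this adjustment is 15 ≥ 13, so +4): 15 + 4 = 19.
A5 applies: 19 − 2 = 17.
Final offense level: 17.
Criminal history: 10 prior points → Category III (10+).
Level 17 falls in the 17 band.
Grid: Level 17 × Category III = 990-1200 days.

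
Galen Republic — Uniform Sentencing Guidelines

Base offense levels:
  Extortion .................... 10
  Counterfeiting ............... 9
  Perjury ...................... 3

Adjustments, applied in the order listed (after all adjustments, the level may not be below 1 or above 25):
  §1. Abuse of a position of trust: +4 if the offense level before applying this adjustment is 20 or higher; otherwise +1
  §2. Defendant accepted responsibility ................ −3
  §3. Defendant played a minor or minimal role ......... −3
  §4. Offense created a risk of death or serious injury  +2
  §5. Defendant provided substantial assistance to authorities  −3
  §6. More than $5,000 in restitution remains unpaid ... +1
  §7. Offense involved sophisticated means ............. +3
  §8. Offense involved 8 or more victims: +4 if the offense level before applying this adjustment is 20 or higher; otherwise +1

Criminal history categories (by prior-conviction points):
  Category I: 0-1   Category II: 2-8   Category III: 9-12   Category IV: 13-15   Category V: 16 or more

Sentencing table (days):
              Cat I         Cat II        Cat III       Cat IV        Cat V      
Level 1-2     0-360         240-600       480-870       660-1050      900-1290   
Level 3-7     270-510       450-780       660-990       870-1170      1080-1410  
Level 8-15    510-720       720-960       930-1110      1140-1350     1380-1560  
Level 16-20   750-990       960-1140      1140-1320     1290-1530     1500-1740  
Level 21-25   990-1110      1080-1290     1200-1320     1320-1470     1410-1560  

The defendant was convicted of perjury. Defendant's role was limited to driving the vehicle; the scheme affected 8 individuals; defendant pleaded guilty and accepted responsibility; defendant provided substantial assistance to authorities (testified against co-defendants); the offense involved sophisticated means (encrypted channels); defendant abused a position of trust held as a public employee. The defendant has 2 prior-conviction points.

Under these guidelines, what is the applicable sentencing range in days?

240-600 days

Base offense level for perjury: 3.
§1 applies (level before this adjustment is 3 < 20, so +1): 3 + 1 = 4.
§2 applies: 4 − 3 = 1.
§3 applies: 1 − 3 = -2.
§5 applies: -2 − 3 = -5.
§6 does not apply.
§7 applies: -5 + 3 = -2.
§8 applies (level before this adjustment is -2 < 20, so +1): -2 + 1 = -1.
Level -1 is below the minimum of 1; floored at 1.
Final offense level: 1.
Criminal history: 2 prior points → Category II (2-8).
Level 1 falls in the 1-2 band.
Grid: Level 1-2 × Category II = 240-600 days.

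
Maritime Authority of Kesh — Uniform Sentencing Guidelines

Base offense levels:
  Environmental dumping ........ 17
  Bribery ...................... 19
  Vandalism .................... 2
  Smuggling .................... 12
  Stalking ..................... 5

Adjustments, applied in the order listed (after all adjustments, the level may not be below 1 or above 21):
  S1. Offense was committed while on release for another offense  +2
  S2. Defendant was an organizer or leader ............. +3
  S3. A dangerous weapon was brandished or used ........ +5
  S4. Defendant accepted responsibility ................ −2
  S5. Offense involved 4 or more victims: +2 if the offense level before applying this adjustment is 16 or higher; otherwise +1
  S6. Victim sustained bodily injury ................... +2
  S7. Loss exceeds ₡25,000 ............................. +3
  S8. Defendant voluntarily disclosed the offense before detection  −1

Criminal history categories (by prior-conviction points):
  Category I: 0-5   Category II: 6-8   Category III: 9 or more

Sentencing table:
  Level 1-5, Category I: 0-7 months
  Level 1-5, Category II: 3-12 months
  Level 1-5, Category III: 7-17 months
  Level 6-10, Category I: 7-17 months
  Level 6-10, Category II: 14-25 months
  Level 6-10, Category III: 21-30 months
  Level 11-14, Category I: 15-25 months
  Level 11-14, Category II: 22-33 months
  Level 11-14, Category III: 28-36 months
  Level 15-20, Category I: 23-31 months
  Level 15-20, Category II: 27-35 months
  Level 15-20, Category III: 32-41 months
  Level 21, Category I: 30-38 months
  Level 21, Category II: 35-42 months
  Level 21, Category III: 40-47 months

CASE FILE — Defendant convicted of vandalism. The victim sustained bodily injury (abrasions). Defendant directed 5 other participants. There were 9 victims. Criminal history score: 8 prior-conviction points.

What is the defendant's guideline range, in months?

Base offense level for vandalism: 2.
S1 does not apply.
S2 applies: 2 + 3 = 5.
S4 does not apply.
S5 applies (level before this adjustment is 5 < 16, so +1): 5 + 1 = 6.
S6 applies: 6 + 2 = 8.
Final offense level: 8.
Criminal history: 8 prior points → Category II (6-8).
Level 8 falls in the 6-10 band.
Grid: Level 6-10 × Category II = 14-25 months.

14-25 months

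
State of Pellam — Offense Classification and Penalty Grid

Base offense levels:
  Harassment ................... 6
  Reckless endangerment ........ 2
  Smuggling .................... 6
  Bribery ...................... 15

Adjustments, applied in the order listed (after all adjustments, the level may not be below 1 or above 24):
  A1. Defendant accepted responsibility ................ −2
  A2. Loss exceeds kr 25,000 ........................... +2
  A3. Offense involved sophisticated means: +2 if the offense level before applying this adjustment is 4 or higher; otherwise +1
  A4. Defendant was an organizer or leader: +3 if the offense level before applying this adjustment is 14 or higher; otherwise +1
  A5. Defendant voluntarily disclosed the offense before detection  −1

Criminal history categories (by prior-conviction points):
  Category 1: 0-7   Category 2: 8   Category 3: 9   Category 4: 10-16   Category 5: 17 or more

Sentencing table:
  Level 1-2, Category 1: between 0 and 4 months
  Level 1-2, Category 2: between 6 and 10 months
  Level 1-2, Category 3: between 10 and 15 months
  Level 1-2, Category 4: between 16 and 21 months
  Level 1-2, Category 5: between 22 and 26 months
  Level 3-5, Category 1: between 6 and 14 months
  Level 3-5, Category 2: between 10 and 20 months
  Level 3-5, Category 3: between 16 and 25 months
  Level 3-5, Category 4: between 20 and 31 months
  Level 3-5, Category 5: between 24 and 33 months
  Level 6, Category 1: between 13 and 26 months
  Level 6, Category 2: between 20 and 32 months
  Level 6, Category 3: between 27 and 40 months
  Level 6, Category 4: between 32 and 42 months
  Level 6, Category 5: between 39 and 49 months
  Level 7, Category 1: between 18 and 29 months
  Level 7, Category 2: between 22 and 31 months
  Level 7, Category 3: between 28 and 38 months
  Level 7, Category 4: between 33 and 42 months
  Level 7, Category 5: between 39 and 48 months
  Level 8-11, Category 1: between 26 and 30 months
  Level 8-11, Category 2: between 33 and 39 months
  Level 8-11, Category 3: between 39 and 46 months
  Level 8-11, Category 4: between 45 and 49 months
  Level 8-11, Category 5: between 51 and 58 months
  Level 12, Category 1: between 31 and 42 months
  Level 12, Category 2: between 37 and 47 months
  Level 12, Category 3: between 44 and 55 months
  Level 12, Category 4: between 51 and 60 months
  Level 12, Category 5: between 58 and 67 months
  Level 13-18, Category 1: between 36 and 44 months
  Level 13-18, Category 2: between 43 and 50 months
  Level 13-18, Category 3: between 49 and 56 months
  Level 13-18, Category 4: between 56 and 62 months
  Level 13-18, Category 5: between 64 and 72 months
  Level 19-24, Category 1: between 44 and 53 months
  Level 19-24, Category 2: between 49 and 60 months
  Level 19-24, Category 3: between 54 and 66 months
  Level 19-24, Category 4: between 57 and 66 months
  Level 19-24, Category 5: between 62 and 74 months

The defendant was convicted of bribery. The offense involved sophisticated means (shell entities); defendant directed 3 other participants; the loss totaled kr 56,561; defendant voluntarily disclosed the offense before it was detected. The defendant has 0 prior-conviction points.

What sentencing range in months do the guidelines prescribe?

Base offense level for bribery: 15.
A2 applies: 15 + 2 = 17.
A3 applies (level before this adjustment is 17 ≥ 4, so +2): 17 + 2 = 19.
A4 applies (level before this adjustment is 19 ≥ 14, so +3): 19 + 3 = 22.
A5 applies: 22 − 1 = 21.
Final offense level: 21.
Criminal history: 0 prior points → Category 1 (0-7).
Level 21 falls in the 19-24 band.
Grid: Level 19-24 × Category 1 = 44-53 months.

44-53 months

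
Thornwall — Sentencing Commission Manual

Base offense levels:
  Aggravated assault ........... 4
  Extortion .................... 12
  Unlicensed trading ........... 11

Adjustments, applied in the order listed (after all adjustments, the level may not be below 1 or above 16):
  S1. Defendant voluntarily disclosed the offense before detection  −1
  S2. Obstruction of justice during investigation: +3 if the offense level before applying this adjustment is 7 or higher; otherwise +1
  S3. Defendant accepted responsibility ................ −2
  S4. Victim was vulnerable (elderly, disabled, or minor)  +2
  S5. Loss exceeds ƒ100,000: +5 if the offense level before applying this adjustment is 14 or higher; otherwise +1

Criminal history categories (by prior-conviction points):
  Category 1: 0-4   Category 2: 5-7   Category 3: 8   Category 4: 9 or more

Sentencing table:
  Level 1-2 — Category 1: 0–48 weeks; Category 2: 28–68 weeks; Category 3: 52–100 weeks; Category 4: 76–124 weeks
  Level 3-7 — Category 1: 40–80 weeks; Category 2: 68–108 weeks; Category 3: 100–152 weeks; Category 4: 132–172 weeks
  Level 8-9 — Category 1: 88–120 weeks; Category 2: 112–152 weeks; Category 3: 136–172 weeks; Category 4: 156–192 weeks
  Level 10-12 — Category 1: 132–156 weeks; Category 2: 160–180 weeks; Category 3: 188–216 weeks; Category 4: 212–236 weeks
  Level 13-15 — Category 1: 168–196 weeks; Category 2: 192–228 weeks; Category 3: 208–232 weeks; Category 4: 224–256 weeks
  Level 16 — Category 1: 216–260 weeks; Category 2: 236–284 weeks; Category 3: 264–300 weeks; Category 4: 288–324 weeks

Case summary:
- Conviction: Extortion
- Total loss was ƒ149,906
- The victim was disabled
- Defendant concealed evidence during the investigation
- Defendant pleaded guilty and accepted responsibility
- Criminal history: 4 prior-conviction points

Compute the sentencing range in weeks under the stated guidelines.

216-260 weeks

Base offense level for extortion: 12.
S1 does not apply.
S2 applies (level before this adjustment is 12 ≥ 7, so +3): 12 + 3 = 15.
S3 applies: 15 − 2 = 13.
S4 applies: 13 + 2 = 15.
S5 applies (level before this adjustment is 15 ≥ 14, so +5): 15 + 5 = 20.
Level 20 exceeds the maximum of 16; capped at 16.
Final offense level: 16.
Criminal history: 4 prior points → Category 1 (0-4).
Level 16 falls in the 16 band.
Grid: Level 16 × Category 1 = 216-260 weeks.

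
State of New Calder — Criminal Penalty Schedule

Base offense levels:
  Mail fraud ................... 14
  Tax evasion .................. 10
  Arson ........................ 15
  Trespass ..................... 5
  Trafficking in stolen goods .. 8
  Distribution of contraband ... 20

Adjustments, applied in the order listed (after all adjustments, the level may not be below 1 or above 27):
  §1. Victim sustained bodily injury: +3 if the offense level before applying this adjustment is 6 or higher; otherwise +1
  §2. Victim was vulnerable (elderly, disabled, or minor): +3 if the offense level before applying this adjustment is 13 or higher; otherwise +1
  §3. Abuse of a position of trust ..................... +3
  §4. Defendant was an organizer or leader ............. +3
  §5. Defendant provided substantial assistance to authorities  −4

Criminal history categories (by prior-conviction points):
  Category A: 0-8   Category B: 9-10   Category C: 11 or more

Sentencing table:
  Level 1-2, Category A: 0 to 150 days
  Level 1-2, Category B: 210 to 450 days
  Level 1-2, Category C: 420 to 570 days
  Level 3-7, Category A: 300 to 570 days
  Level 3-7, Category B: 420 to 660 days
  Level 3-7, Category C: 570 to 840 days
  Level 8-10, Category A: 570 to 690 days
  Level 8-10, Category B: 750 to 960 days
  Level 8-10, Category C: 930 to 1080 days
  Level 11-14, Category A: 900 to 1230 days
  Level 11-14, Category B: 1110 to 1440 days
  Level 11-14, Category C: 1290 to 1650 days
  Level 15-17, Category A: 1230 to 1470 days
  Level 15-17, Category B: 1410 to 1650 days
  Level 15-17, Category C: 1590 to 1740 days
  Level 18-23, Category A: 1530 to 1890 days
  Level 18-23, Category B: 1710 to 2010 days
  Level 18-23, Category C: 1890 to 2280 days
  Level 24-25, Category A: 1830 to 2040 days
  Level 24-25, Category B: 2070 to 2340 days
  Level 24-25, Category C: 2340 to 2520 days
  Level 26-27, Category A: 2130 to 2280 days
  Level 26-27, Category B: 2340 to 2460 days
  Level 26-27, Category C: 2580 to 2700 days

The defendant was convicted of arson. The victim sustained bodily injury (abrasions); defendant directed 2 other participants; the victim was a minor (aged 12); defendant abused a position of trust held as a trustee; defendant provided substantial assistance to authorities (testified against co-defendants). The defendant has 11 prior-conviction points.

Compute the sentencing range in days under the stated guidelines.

Base offense level for arson: 15.
§1 applies (level before this adjustment is 15 ≥ 6, so +3): 15 + 3 = 18.
§2 applies (level before this adjustment is 18 ≥ 13, so +3): 18 + 3 = 21.
§3 applies: 21 + 3 = 24.
§4 applies: 24 + 3 = 27.
§5 applies: 27 − 4 = 23.
Final offense level: 23.
Criminal history: 11 prior points → Category C (11+).
Level 23 falls in the 18-23 band.
Grid: Level 18-23 × Category C = 1890-2280 days.

1890-2280 days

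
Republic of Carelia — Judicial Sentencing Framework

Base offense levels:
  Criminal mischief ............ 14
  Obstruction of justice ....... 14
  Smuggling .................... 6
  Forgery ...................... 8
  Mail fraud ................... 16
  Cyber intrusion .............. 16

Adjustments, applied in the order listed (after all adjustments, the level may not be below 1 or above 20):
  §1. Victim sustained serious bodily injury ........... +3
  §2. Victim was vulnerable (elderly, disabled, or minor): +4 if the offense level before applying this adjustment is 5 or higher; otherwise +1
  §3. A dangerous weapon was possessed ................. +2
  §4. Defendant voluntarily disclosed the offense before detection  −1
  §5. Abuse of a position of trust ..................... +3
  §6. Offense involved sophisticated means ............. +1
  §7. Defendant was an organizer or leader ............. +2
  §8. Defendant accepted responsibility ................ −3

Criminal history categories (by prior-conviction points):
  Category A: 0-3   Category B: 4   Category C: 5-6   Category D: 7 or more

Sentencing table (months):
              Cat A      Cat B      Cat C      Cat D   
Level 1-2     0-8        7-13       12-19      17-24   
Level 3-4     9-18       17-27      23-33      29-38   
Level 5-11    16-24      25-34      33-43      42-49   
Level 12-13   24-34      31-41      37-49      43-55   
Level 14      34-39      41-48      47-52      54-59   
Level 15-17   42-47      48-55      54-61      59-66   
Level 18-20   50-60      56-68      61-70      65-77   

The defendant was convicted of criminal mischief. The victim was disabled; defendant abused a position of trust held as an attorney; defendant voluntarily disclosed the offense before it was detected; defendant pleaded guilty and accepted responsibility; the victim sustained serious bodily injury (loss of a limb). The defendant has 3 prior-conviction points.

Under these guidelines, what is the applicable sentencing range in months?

Base offense level for criminal mischief: 14.
§1 applies: 14 + 3 = 17.
§2 applies (level before this adjustment is 17 ≥ 5, so +4): 17 + 4 = 21.
§3 does not apply.
§4 applies: 21 − 1 = 20.
§5 applies: 20 + 3 = 23.
§7 does not apply.
§8 applies: 23 − 3 = 20.
Final offense level: 20.
Criminal history: 3 prior points → Category A (0-3).
Level 20 falls in the 18-20 band.
Grid: Level 18-20 × Category A = 50-60 months.

50-60 months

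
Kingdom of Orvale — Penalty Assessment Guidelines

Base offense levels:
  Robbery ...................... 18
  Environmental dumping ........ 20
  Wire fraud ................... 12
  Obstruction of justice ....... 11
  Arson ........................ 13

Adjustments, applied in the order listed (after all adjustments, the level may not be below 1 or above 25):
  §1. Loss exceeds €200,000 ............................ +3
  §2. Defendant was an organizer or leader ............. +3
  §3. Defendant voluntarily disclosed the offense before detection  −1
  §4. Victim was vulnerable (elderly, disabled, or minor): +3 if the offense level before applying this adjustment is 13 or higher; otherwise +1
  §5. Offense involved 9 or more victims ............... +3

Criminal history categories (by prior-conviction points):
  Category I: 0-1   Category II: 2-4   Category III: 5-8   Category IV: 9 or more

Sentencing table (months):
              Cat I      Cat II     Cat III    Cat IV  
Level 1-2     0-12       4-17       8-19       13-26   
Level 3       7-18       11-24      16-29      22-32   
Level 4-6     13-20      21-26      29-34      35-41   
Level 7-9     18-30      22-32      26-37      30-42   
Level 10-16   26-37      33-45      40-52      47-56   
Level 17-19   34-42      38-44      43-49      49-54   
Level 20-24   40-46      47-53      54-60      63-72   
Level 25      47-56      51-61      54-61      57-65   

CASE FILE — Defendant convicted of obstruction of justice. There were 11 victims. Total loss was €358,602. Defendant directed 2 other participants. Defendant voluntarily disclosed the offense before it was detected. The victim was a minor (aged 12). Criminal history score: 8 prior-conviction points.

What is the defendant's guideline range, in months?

Base offense level for obstruction of justice: 11.
§1 applies: 11 + 3 = 14.
§2 applies: 14 + 3 = 17.
§3 applies: 17 − 1 = 16.
§4 applies (level before this adjustment is 16 ≥ 13, so +3): 16 + 3 = 19.
§5 applies: 19 + 3 = 22.
Final offense level: 22.
Criminal history: 8 prior points → Category III (5-8).
Level 22 falls in the 20-24 band.
Grid: Level 20-24 × Category III = 54-60 months.

54-60 months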